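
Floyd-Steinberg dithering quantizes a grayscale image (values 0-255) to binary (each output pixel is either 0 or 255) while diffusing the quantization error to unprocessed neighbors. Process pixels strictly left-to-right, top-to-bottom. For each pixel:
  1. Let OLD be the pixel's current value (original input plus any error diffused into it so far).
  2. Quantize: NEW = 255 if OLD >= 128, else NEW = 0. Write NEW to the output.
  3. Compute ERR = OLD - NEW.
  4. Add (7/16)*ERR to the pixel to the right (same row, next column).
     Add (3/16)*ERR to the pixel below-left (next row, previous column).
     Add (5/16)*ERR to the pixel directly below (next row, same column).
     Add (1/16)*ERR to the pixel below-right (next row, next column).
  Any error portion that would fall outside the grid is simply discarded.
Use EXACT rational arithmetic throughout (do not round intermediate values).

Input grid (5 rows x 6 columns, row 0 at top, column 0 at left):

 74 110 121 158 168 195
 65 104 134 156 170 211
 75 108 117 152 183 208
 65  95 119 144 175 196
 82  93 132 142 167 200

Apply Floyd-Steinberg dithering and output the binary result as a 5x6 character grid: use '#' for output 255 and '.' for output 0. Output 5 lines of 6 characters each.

(0,0): OLD=74 → NEW=0, ERR=74
(0,1): OLD=1139/8 → NEW=255, ERR=-901/8
(0,2): OLD=9181/128 → NEW=0, ERR=9181/128
(0,3): OLD=387851/2048 → NEW=255, ERR=-134389/2048
(0,4): OLD=4564301/32768 → NEW=255, ERR=-3791539/32768
(0,5): OLD=75695387/524288 → NEW=255, ERR=-57998053/524288
(1,0): OLD=8577/128 → NEW=0, ERR=8577/128
(1,1): OLD=118983/1024 → NEW=0, ERR=118983/1024
(1,2): OLD=6157331/32768 → NEW=255, ERR=-2198509/32768
(1,3): OLD=11655991/131072 → NEW=0, ERR=11655991/131072
(1,4): OLD=1240710245/8388608 → NEW=255, ERR=-898384795/8388608
(1,5): OLD=16420768819/134217728 → NEW=0, ERR=16420768819/134217728
(2,0): OLD=1928829/16384 → NEW=0, ERR=1928829/16384
(2,1): OLD=98264175/524288 → NEW=255, ERR=-35429265/524288
(2,2): OLD=758372749/8388608 → NEW=0, ERR=758372749/8388608
(2,3): OLD=13090824165/67108864 → NEW=255, ERR=-4021936155/67108864
(2,4): OLD=326009659055/2147483648 → NEW=255, ERR=-221598671185/2147483648
(2,5): OLD=6679309880249/34359738368 → NEW=255, ERR=-2082423403591/34359738368
(3,0): OLD=747584365/8388608 → NEW=0, ERR=747584365/8388608
(3,1): OLD=9206056105/67108864 → NEW=255, ERR=-7906704215/67108864
(3,2): OLD=43081251563/536870912 → NEW=0, ERR=43081251563/536870912
(3,3): OLD=5039914994145/34359738368 → NEW=255, ERR=-3721818289695/34359738368
(3,4): OLD=22060072092801/274877906944 → NEW=0, ERR=22060072092801/274877906944
(3,5): OLD=904776054770671/4398046511104 → NEW=255, ERR=-216725805560849/4398046511104
(4,0): OLD=94230091523/1073741824 → NEW=0, ERR=94230091523/1073741824
(4,1): OLD=1978980445671/17179869184 → NEW=0, ERR=1978980445671/17179869184
(4,2): OLD=98845806745605/549755813888 → NEW=255, ERR=-41341925795835/549755813888
(4,3): OLD=838381899564409/8796093022208 → NEW=0, ERR=838381899564409/8796093022208
(4,4): OLD=30648305071611785/140737488355328 → NEW=255, ERR=-5239754458996855/140737488355328
(4,5): OLD=390300309545849887/2251799813685248 → NEW=255, ERR=-183908642943888353/2251799813685248
Row 0: .#.###
Row 1: ..#.#.
Row 2: .#.###
Row 3: .#.#.#
Row 4: ..#.##

Answer: .#.###
..#.#.
.#.###
.#.#.#
..#.##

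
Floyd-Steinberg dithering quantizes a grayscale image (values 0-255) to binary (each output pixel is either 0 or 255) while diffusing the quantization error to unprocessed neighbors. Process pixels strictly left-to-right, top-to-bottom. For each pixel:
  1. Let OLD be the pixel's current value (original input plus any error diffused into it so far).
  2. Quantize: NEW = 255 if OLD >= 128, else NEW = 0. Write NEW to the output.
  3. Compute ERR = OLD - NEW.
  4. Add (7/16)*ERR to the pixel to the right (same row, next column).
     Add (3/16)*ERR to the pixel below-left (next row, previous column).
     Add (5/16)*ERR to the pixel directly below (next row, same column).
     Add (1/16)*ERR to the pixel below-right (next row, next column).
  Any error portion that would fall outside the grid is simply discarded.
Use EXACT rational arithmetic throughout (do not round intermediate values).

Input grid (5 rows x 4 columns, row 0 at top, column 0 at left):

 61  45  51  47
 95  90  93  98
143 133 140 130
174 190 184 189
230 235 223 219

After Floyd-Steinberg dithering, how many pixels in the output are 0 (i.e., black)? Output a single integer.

Answer: 9

Derivation:
(0,0): OLD=61 → NEW=0, ERR=61
(0,1): OLD=1147/16 → NEW=0, ERR=1147/16
(0,2): OLD=21085/256 → NEW=0, ERR=21085/256
(0,3): OLD=340107/4096 → NEW=0, ERR=340107/4096
(1,0): OLD=32641/256 → NEW=0, ERR=32641/256
(1,1): OLD=383879/2048 → NEW=255, ERR=-138361/2048
(1,2): OLD=7158547/65536 → NEW=0, ERR=7158547/65536
(1,3): OLD=185476597/1048576 → NEW=255, ERR=-81910283/1048576
(2,0): OLD=5576381/32768 → NEW=255, ERR=-2779459/32768
(2,1): OLD=108242159/1048576 → NEW=0, ERR=108242159/1048576
(2,2): OLD=420327179/2097152 → NEW=255, ERR=-114446581/2097152
(2,3): OLD=2970920767/33554432 → NEW=0, ERR=2970920767/33554432
(3,0): OLD=2799248621/16777216 → NEW=255, ERR=-1478941459/16777216
(3,1): OLD=45139718195/268435456 → NEW=255, ERR=-23311323085/268435456
(3,2): OLD=652861000141/4294967296 → NEW=255, ERR=-442355660339/4294967296
(3,3): OLD=11558494173723/68719476736 → NEW=255, ERR=-5964972393957/68719476736
(4,0): OLD=799593192105/4294967296 → NEW=255, ERR=-295623468375/4294967296
(4,1): OLD=5254565456507/34359738368 → NEW=255, ERR=-3507167827333/34359738368
(4,2): OLD=136839674692635/1099511627776 → NEW=0, ERR=136839674692635/1099511627776
(4,3): OLD=4220125626012205/17592186044416 → NEW=255, ERR=-265881815313875/17592186044416
Output grid:
  Row 0: ....  (4 black, running=4)
  Row 1: .#.#  (2 black, running=6)
  Row 2: #.#.  (2 black, running=8)
  Row 3: ####  (0 black, running=8)
  Row 4: ##.#  (1 black, running=9)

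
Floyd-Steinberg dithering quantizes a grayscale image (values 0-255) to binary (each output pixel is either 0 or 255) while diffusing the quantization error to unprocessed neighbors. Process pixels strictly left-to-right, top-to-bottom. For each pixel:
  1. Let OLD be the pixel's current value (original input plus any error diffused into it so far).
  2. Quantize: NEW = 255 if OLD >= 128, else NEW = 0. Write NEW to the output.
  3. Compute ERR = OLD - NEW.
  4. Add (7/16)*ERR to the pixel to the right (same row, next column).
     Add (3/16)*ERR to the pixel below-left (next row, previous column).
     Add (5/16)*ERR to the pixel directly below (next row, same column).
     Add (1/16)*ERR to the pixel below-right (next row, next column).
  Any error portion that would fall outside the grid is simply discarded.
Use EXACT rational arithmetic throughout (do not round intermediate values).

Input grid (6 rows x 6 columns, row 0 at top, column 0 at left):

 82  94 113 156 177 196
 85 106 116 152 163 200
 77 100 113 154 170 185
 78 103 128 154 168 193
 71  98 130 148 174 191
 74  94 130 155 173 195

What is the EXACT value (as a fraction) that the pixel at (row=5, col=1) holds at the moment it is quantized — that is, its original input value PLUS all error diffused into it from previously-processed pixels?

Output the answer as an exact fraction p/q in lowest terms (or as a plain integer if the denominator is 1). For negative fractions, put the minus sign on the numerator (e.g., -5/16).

Answer: 1584385057354905/8796093022208

Derivation:
(0,0): OLD=82 → NEW=0, ERR=82
(0,1): OLD=1039/8 → NEW=255, ERR=-1001/8
(0,2): OLD=7457/128 → NEW=0, ERR=7457/128
(0,3): OLD=371687/2048 → NEW=255, ERR=-150553/2048
(0,4): OLD=4746065/32768 → NEW=255, ERR=-3609775/32768
(0,5): OLD=77492023/524288 → NEW=255, ERR=-56201417/524288
(1,0): OLD=11157/128 → NEW=0, ERR=11157/128
(1,1): OLD=123987/1024 → NEW=0, ERR=123987/1024
(1,2): OLD=5425551/32768 → NEW=255, ERR=-2930289/32768
(1,3): OLD=9553795/131072 → NEW=0, ERR=9553795/131072
(1,4): OLD=1138921545/8388608 → NEW=255, ERR=-1000173495/8388608
(1,5): OLD=14422115375/134217728 → NEW=0, ERR=14422115375/134217728
(2,0): OLD=2079809/16384 → NEW=0, ERR=2079809/16384
(2,1): OLD=95449371/524288 → NEW=255, ERR=-38244069/524288
(2,2): OLD=623907985/8388608 → NEW=0, ERR=623907985/8388608
(2,3): OLD=12171712969/67108864 → NEW=255, ERR=-4941047351/67108864
(2,4): OLD=268933109851/2147483648 → NEW=0, ERR=268933109851/2147483648
(2,5): OLD=9136808182317/34359738368 → NEW=255, ERR=375074898477/34359738368
(3,0): OLD=872348657/8388608 → NEW=0, ERR=872348657/8388608
(3,1): OLD=9903963613/67108864 → NEW=255, ERR=-7208796707/67108864
(3,2): OLD=46107656519/536870912 → NEW=0, ERR=46107656519/536870912
(3,3): OLD=6758366288757/34359738368 → NEW=255, ERR=-2003366995083/34359738368
(3,4): OLD=49222732503701/274877906944 → NEW=255, ERR=-20871133767019/274877906944
(3,5): OLD=752151474273947/4398046511104 → NEW=255, ERR=-369350386057573/4398046511104
(4,0): OLD=89503225663/1073741824 → NEW=0, ERR=89503225663/1073741824
(4,1): OLD=2121752590323/17179869184 → NEW=0, ERR=2121752590323/17179869184
(4,2): OLD=106226237256809/549755813888 → NEW=255, ERR=-33961495284631/549755813888
(4,3): OLD=825809378361069/8796093022208 → NEW=0, ERR=825809378361069/8796093022208
(4,4): OLD=24200642952544829/140737488355328 → NEW=255, ERR=-11687416578063811/140737488355328
(4,5): OLD=278499766109510283/2251799813685248 → NEW=0, ERR=278499766109510283/2251799813685248
(5,0): OLD=33866480937865/274877906944 → NEW=0, ERR=33866480937865/274877906944
(5,1): OLD=1584385057354905/8796093022208 → NEW=255, ERR=-658618663308135/8796093022208
Target (5,1): original=94, with diffused error = 1584385057354905/8796093022208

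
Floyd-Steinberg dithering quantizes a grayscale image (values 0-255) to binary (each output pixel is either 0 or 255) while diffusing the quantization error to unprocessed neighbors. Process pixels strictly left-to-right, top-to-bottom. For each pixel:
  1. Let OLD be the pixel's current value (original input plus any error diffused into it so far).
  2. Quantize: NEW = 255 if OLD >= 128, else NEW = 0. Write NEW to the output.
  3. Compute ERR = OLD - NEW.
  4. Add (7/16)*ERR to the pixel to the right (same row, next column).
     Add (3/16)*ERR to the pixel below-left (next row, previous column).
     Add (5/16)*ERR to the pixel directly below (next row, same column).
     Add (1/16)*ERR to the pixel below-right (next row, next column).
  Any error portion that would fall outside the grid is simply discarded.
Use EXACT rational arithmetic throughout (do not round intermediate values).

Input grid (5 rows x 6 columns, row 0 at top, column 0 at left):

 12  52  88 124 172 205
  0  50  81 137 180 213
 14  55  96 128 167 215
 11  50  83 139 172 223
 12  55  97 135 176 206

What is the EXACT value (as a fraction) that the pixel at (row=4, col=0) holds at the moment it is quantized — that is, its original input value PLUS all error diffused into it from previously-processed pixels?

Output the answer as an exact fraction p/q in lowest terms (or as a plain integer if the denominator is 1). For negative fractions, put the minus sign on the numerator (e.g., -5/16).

Answer: 24400380957/536870912

Derivation:
(0,0): OLD=12 → NEW=0, ERR=12
(0,1): OLD=229/4 → NEW=0, ERR=229/4
(0,2): OLD=7235/64 → NEW=0, ERR=7235/64
(0,3): OLD=177621/1024 → NEW=255, ERR=-83499/1024
(0,4): OLD=2233555/16384 → NEW=255, ERR=-1944365/16384
(0,5): OLD=40128965/262144 → NEW=255, ERR=-26717755/262144
(1,0): OLD=927/64 → NEW=0, ERR=927/64
(1,1): OLD=49241/512 → NEW=0, ERR=49241/512
(1,2): OLD=2403405/16384 → NEW=255, ERR=-1774515/16384
(1,3): OLD=3207817/65536 → NEW=0, ERR=3207817/65536
(1,4): OLD=587715387/4194304 → NEW=255, ERR=-481832133/4194304
(1,5): OLD=8286185261/67108864 → NEW=0, ERR=8286185261/67108864
(2,0): OLD=299491/8192 → NEW=0, ERR=299491/8192
(2,1): OLD=21403121/262144 → NEW=0, ERR=21403121/262144
(2,2): OLD=474219027/4194304 → NEW=0, ERR=474219027/4194304
(2,3): OLD=5518098491/33554432 → NEW=255, ERR=-3038281669/33554432
(2,4): OLD=126375730993/1073741824 → NEW=0, ERR=126375730993/1073741824
(2,5): OLD=5117847786343/17179869184 → NEW=255, ERR=736981144423/17179869184
(3,0): OLD=158265267/4194304 → NEW=0, ERR=158265267/4194304
(3,1): OLD=3875773111/33554432 → NEW=0, ERR=3875773111/33554432
(3,2): OLD=42142106517/268435456 → NEW=255, ERR=-26308934763/268435456
(3,3): OLD=1665753840063/17179869184 → NEW=0, ERR=1665753840063/17179869184
(3,4): OLD=34852339286495/137438953472 → NEW=255, ERR=-194593848865/137438953472
(3,5): OLD=534675368390065/2199023255552 → NEW=255, ERR=-26075561775695/2199023255552
(4,0): OLD=24400380957/536870912 → NEW=0, ERR=24400380957/536870912
Target (4,0): original=12, with diffused error = 24400380957/536870912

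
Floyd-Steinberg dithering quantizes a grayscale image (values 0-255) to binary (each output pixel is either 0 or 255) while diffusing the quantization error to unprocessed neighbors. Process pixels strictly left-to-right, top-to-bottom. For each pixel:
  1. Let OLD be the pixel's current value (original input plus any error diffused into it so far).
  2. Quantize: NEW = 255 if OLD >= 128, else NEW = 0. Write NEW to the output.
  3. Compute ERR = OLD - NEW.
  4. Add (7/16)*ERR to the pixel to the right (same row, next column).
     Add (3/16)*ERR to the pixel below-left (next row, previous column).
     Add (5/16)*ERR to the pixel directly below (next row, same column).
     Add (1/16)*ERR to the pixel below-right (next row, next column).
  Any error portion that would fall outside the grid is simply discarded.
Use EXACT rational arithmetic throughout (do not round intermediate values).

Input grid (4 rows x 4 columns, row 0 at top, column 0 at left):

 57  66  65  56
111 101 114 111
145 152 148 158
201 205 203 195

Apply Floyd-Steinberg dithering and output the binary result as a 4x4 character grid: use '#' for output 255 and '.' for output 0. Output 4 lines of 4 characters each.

Answer: ....
#.##
#.#.
####

Derivation:
(0,0): OLD=57 → NEW=0, ERR=57
(0,1): OLD=1455/16 → NEW=0, ERR=1455/16
(0,2): OLD=26825/256 → NEW=0, ERR=26825/256
(0,3): OLD=417151/4096 → NEW=0, ERR=417151/4096
(1,0): OLD=37341/256 → NEW=255, ERR=-27939/256
(1,1): OLD=214795/2048 → NEW=0, ERR=214795/2048
(1,2): OLD=14248167/65536 → NEW=255, ERR=-2463513/65536
(1,3): OLD=139386625/1048576 → NEW=255, ERR=-128000255/1048576
(2,0): OLD=4278185/32768 → NEW=255, ERR=-4077655/32768
(2,1): OLD=122120659/1048576 → NEW=0, ERR=122120659/1048576
(2,2): OLD=358345727/2097152 → NEW=255, ERR=-176428033/2097152
(2,3): OLD=2707769059/33554432 → NEW=0, ERR=2707769059/33554432
(3,0): OLD=3086157593/16777216 → NEW=255, ERR=-1192032487/16777216
(3,1): OLD=50132661639/268435456 → NEW=255, ERR=-18318379641/268435456
(3,2): OLD=726985108601/4294967296 → NEW=255, ERR=-368231551879/4294967296
(3,3): OLD=12194324686543/68719476736 → NEW=255, ERR=-5329141881137/68719476736
Row 0: ....
Row 1: #.##
Row 2: #.#.
Row 3: ####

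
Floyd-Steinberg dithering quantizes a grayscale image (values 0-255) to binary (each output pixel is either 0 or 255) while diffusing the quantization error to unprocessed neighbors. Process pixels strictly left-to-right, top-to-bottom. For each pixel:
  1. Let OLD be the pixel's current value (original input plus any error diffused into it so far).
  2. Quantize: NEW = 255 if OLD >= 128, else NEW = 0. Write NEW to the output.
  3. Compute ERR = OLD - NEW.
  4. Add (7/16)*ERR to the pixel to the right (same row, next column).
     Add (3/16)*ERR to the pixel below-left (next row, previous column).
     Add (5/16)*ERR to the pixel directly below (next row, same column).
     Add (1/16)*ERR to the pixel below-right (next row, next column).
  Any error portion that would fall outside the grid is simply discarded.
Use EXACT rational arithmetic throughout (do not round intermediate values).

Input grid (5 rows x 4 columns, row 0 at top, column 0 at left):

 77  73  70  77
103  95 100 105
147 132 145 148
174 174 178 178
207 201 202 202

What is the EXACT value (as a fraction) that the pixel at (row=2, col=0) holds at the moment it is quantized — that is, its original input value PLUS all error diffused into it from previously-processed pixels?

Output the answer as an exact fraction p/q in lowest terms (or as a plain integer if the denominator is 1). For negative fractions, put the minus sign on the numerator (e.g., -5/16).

(0,0): OLD=77 → NEW=0, ERR=77
(0,1): OLD=1707/16 → NEW=0, ERR=1707/16
(0,2): OLD=29869/256 → NEW=0, ERR=29869/256
(0,3): OLD=524475/4096 → NEW=255, ERR=-520005/4096
(1,0): OLD=37649/256 → NEW=255, ERR=-27631/256
(1,1): OLD=220791/2048 → NEW=0, ERR=220791/2048
(1,2): OLD=10911171/65536 → NEW=255, ERR=-5800509/65536
(1,3): OLD=35542981/1048576 → NEW=0, ERR=35542981/1048576
(2,0): OLD=4374029/32768 → NEW=255, ERR=-3981811/32768
Target (2,0): original=147, with diffused error = 4374029/32768

Answer: 4374029/32768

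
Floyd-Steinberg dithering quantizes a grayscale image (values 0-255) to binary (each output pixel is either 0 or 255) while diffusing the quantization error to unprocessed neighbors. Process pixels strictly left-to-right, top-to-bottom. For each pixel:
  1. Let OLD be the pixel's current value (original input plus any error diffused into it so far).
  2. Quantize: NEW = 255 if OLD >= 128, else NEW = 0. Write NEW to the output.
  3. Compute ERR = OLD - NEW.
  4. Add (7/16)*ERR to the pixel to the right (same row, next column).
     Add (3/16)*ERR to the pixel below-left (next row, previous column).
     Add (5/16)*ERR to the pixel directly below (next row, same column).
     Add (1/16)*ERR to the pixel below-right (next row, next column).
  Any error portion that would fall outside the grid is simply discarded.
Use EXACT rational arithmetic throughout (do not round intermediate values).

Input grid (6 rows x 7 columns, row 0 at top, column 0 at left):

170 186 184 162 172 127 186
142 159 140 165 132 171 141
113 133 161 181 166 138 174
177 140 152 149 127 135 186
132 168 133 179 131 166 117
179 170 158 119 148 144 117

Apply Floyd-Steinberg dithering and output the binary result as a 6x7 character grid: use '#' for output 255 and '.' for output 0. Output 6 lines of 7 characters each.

(0,0): OLD=170 → NEW=255, ERR=-85
(0,1): OLD=2381/16 → NEW=255, ERR=-1699/16
(0,2): OLD=35211/256 → NEW=255, ERR=-30069/256
(0,3): OLD=453069/4096 → NEW=0, ERR=453069/4096
(0,4): OLD=14443675/65536 → NEW=255, ERR=-2268005/65536
(0,5): OLD=117293117/1048576 → NEW=0, ERR=117293117/1048576
(0,6): OLD=3941613995/16777216 → NEW=255, ERR=-336576085/16777216
(1,0): OLD=24455/256 → NEW=0, ERR=24455/256
(1,1): OLD=287281/2048 → NEW=255, ERR=-234959/2048
(1,2): OLD=4404357/65536 → NEW=0, ERR=4404357/65536
(1,3): OLD=56397345/262144 → NEW=255, ERR=-10449375/262144
(1,4): OLD=2208434627/16777216 → NEW=255, ERR=-2069755453/16777216
(1,5): OLD=19603643315/134217728 → NEW=255, ERR=-14621877325/134217728
(1,6): OLD=201992528669/2147483648 → NEW=0, ERR=201992528669/2147483648
(2,0): OLD=3976107/32768 → NEW=0, ERR=3976107/32768
(2,1): OLD=177006217/1048576 → NEW=255, ERR=-90380663/1048576
(2,2): OLD=2175124187/16777216 → NEW=255, ERR=-2103065893/16777216
(2,3): OLD=12719902659/134217728 → NEW=0, ERR=12719902659/134217728
(2,4): OLD=156757837043/1073741824 → NEW=255, ERR=-117046328077/1073741824
(2,5): OLD=2274294003729/34359738368 → NEW=0, ERR=2274294003729/34359738368
(2,6): OLD=123993771340935/549755813888 → NEW=255, ERR=-16193961200505/549755813888
(3,0): OLD=3334602363/16777216 → NEW=255, ERR=-943587717/16777216
(3,1): OLD=9735982943/134217728 → NEW=0, ERR=9735982943/134217728
(3,2): OLD=168518871245/1073741824 → NEW=255, ERR=-105285293875/1073741824
(3,3): OLD=461466089067/4294967296 → NEW=0, ERR=461466089067/4294967296
(3,4): OLD=87012853951099/549755813888 → NEW=255, ERR=-53174878590341/549755813888
(3,5): OLD=444341162293537/4398046511104 → NEW=0, ERR=444341162293537/4398046511104
(3,6): OLD=15842325737557375/70368744177664 → NEW=255, ERR=-2101704027746945/70368744177664
(4,0): OLD=274932281685/2147483648 → NEW=255, ERR=-272676048555/2147483648
(4,1): OLD=3890091350353/34359738368 → NEW=0, ERR=3890091350353/34359738368
(4,2): OLD=97070113450591/549755813888 → NEW=255, ERR=-43117619090849/549755813888
(4,3): OLD=677292454053573/4398046511104 → NEW=255, ERR=-444209406277947/4398046511104
(4,4): OLD=2893704630899967/35184372088832 → NEW=0, ERR=2893704630899967/35184372088832
(4,5): OLD=249847045809153599/1125899906842624 → NEW=255, ERR=-37257430435715521/1125899906842624
(4,6): OLD=1792497627886773353/18014398509481984 → NEW=0, ERR=1792497627886773353/18014398509481984
(5,0): OLD=88262480852611/549755813888 → NEW=255, ERR=-51925251688829/549755813888
(5,1): OLD=621954217139585/4398046511104 → NEW=255, ERR=-499547643191935/4398046511104
(5,2): OLD=2531013394052375/35184372088832 → NEW=0, ERR=2531013394052375/35184372088832
(5,3): OLD=36430674117635219/281474976710656 → NEW=255, ERR=-35345444943582061/281474976710656
(5,4): OLD=1913961362612729649/18014398509481984 → NEW=0, ERR=1913961362612729649/18014398509481984
(5,5): OLD=29390689461979730081/144115188075855872 → NEW=255, ERR=-7358683497363517279/144115188075855872
(5,6): OLD=285203801616156918863/2305843009213693952 → NEW=0, ERR=285203801616156918863/2305843009213693952
Row 0: ###.#.#
Row 1: .#.###.
Row 2: .##.#.#
Row 3: #.#.#.#
Row 4: #.##.#.
Row 5: ##.#.#.

Answer: ###.#.#
.#.###.
.##.#.#
#.#.#.#
#.##.#.
##.#.#.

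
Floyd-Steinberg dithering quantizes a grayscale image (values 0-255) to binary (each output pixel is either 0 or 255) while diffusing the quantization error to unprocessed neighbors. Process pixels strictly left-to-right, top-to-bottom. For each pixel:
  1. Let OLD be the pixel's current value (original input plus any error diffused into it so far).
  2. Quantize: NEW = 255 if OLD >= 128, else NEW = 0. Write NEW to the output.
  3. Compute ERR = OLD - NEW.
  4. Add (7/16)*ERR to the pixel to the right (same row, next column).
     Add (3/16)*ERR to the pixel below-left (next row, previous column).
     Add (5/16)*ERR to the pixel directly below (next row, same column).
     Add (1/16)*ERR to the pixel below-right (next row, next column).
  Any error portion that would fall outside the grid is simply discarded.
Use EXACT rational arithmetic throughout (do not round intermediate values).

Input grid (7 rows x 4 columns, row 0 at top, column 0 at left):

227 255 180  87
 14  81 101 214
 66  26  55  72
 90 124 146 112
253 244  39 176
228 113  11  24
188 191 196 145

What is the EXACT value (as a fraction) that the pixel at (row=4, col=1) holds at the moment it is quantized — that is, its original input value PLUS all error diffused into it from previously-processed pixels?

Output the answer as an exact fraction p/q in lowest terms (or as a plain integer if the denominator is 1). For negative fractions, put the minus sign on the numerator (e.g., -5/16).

(0,0): OLD=227 → NEW=255, ERR=-28
(0,1): OLD=971/4 → NEW=255, ERR=-49/4
(0,2): OLD=11177/64 → NEW=255, ERR=-5143/64
(0,3): OLD=53087/1024 → NEW=0, ERR=53087/1024
(1,0): OLD=189/64 → NEW=0, ERR=189/64
(1,1): OLD=31563/512 → NEW=0, ERR=31563/512
(1,2): OLD=1831943/16384 → NEW=0, ERR=1831943/16384
(1,3): OLD=71852769/262144 → NEW=255, ERR=5006049/262144
(2,0): OLD=642921/8192 → NEW=0, ERR=642921/8192
(2,1): OLD=26410931/262144 → NEW=0, ERR=26410931/262144
(2,2): OLD=74162135/524288 → NEW=255, ERR=-59531305/524288
(2,3): OLD=295943307/8388608 → NEW=0, ERR=295943307/8388608
(3,0): OLD=559587513/4194304 → NEW=255, ERR=-509960007/4194304
(3,1): OLD=5765077799/67108864 → NEW=0, ERR=5765077799/67108864
(3,2): OLD=172885653401/1073741824 → NEW=255, ERR=-100918511719/1073741824
(3,3): OLD=1285199370415/17179869184 → NEW=0, ERR=1285199370415/17179869184
(4,0): OLD=248155114309/1073741824 → NEW=255, ERR=-25649050811/1073741824
(4,1): OLD=2020122826095/8589934592 → NEW=255, ERR=-170310494865/8589934592
Target (4,1): original=244, with diffused error = 2020122826095/8589934592

Answer: 2020122826095/8589934592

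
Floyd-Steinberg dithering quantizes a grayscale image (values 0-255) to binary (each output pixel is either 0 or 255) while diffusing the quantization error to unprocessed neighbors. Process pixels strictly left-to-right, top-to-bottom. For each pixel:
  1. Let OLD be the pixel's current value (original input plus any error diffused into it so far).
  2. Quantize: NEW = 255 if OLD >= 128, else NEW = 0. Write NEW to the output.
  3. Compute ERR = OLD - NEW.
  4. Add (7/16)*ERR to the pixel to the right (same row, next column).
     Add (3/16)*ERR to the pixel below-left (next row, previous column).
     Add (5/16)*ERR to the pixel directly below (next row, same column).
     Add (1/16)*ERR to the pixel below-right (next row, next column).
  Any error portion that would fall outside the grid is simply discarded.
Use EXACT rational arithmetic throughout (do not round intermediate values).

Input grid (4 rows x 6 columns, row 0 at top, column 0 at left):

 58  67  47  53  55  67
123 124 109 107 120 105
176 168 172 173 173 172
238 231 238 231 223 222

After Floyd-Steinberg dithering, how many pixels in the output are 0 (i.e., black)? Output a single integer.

(0,0): OLD=58 → NEW=0, ERR=58
(0,1): OLD=739/8 → NEW=0, ERR=739/8
(0,2): OLD=11189/128 → NEW=0, ERR=11189/128
(0,3): OLD=186867/2048 → NEW=0, ERR=186867/2048
(0,4): OLD=3110309/32768 → NEW=0, ERR=3110309/32768
(0,5): OLD=56899459/524288 → NEW=0, ERR=56899459/524288
(1,0): OLD=20281/128 → NEW=255, ERR=-12359/128
(1,1): OLD=133775/1024 → NEW=255, ERR=-127345/1024
(1,2): OLD=3433787/32768 → NEW=0, ERR=3433787/32768
(1,3): OLD=26819999/131072 → NEW=255, ERR=-6603361/131072
(1,4): OLD=1289099901/8388608 → NEW=255, ERR=-849995139/8388608
(1,5): OLD=13491091291/134217728 → NEW=0, ERR=13491091291/134217728
(2,0): OLD=2007189/16384 → NEW=0, ERR=2007189/16384
(2,1): OLD=102943287/524288 → NEW=255, ERR=-30750153/524288
(2,2): OLD=1357851493/8388608 → NEW=255, ERR=-781243547/8388608
(2,3): OLD=6983475325/67108864 → NEW=0, ERR=6983475325/67108864
(2,4): OLD=434995146743/2147483648 → NEW=255, ERR=-112613183497/2147483648
(2,5): OLD=5983271262513/34359738368 → NEW=255, ERR=-2778462021327/34359738368
(3,0): OLD=2225388485/8388608 → NEW=255, ERR=86293445/8388608
(3,1): OLD=13916143585/67108864 → NEW=255, ERR=-3196616735/67108864
(3,2): OLD=109469450739/536870912 → NEW=255, ERR=-27432631821/536870912
(3,3): OLD=7748504025497/34359738368 → NEW=255, ERR=-1013229258343/34359738368
(3,4): OLD=50867020155641/274877906944 → NEW=255, ERR=-19226846115079/274877906944
(3,5): OLD=716225434318839/4398046511104 → NEW=255, ERR=-405276426012681/4398046511104
Output grid:
  Row 0: ......  (6 black, running=6)
  Row 1: ##.##.  (2 black, running=8)
  Row 2: .##.##  (2 black, running=10)
  Row 3: ######  (0 black, running=10)

Answer: 10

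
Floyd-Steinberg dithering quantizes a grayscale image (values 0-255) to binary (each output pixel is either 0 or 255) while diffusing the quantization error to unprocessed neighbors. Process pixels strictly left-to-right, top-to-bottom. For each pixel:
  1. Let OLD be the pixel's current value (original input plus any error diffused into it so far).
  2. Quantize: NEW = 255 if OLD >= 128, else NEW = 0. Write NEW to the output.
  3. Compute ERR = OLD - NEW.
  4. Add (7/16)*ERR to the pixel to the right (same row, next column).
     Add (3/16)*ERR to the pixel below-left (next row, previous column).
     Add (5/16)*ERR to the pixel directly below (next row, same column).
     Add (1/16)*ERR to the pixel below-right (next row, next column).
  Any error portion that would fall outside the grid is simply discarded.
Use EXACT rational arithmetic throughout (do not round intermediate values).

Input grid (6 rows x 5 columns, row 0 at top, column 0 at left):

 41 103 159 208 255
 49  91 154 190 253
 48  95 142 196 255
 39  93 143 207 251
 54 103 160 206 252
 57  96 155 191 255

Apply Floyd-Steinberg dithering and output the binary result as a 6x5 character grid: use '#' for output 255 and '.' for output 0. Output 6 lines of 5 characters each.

Answer: ..###
.#.##
..###
.#.##
..###
.#.##

Derivation:
(0,0): OLD=41 → NEW=0, ERR=41
(0,1): OLD=1935/16 → NEW=0, ERR=1935/16
(0,2): OLD=54249/256 → NEW=255, ERR=-11031/256
(0,3): OLD=774751/4096 → NEW=255, ERR=-269729/4096
(0,4): OLD=14823577/65536 → NEW=255, ERR=-1888103/65536
(1,0): OLD=21629/256 → NEW=0, ERR=21629/256
(1,1): OLD=328171/2048 → NEW=255, ERR=-194069/2048
(1,2): OLD=6179271/65536 → NEW=0, ERR=6179271/65536
(1,3): OLD=53104443/262144 → NEW=255, ERR=-13742277/262144
(1,4): OLD=909938257/4194304 → NEW=255, ERR=-159609263/4194304
(2,0): OLD=1855817/32768 → NEW=0, ERR=1855817/32768
(2,1): OLD=118619955/1048576 → NEW=0, ERR=118619955/1048576
(2,2): OLD=3442775385/16777216 → NEW=255, ERR=-835414695/16777216
(2,3): OLD=42034500091/268435456 → NEW=255, ERR=-26416541189/268435456
(2,4): OLD=845153816349/4294967296 → NEW=255, ERR=-250062844131/4294967296
(3,0): OLD=1307102009/16777216 → NEW=0, ERR=1307102009/16777216
(3,1): OLD=21023871045/134217728 → NEW=255, ERR=-13201649595/134217728
(3,2): OLD=313641138311/4294967296 → NEW=0, ERR=313641138311/4294967296
(3,3): OLD=1667880207887/8589934592 → NEW=255, ERR=-522553113073/8589934592
(3,4): OLD=27493347770603/137438953472 → NEW=255, ERR=-7553585364757/137438953472
(4,0): OLD=128643248567/2147483648 → NEW=0, ERR=128643248567/2147483648
(4,1): OLD=8042389177783/68719476736 → NEW=0, ERR=8042389177783/68719476736
(4,2): OLD=238009356447129/1099511627776 → NEW=255, ERR=-42366108635751/1099511627776
(4,3): OLD=2891999654986167/17592186044416 → NEW=255, ERR=-1594007786339913/17592186044416
(4,4): OLD=53869156217687937/281474976710656 → NEW=255, ERR=-17906962843529343/281474976710656
(5,0): OLD=107382250087301/1099511627776 → NEW=0, ERR=107382250087301/1099511627776
(5,1): OLD=1511341881228367/8796093022208 → NEW=255, ERR=-731661839434673/8796093022208
(5,2): OLD=27272895217698887/281474976710656 → NEW=0, ERR=27272895217698887/281474976710656
(5,3): OLD=214752640025780905/1125899906842624 → NEW=255, ERR=-72351836219088215/1125899906842624
(5,4): OLD=3627053011187947123/18014398509481984 → NEW=255, ERR=-966618608729958797/18014398509481984
Row 0: ..###
Row 1: .#.##
Row 2: ..###
Row 3: .#.##
Row 4: ..###
Row 5: .#.##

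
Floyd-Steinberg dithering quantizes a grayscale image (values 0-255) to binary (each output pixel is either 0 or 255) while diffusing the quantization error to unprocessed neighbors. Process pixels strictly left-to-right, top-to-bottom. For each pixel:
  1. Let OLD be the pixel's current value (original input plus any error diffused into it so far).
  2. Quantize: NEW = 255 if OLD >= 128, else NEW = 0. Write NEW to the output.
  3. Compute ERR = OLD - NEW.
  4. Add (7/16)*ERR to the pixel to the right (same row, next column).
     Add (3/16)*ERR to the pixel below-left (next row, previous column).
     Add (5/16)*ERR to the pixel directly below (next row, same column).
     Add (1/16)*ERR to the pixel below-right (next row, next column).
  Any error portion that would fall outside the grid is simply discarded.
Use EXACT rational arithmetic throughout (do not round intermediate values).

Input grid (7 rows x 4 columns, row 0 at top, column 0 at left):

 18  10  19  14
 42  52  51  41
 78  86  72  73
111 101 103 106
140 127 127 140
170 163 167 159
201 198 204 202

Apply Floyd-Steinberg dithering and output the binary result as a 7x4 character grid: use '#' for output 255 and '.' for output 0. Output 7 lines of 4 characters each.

(0,0): OLD=18 → NEW=0, ERR=18
(0,1): OLD=143/8 → NEW=0, ERR=143/8
(0,2): OLD=3433/128 → NEW=0, ERR=3433/128
(0,3): OLD=52703/2048 → NEW=0, ERR=52703/2048
(1,0): OLD=6525/128 → NEW=0, ERR=6525/128
(1,1): OLD=88107/1024 → NEW=0, ERR=88107/1024
(1,2): OLD=3374023/32768 → NEW=0, ERR=3374023/32768
(1,3): OLD=50209057/524288 → NEW=0, ERR=50209057/524288
(2,0): OLD=1803273/16384 → NEW=0, ERR=1803273/16384
(2,1): OLD=96224179/524288 → NEW=255, ERR=-37469261/524288
(2,2): OLD=100919343/1048576 → NEW=0, ERR=100919343/1048576
(2,3): OLD=2541231475/16777216 → NEW=255, ERR=-1736958605/16777216
(3,0): OLD=1107251385/8388608 → NEW=255, ERR=-1031843655/8388608
(3,1): OLD=6680884071/134217728 → NEW=0, ERR=6680884071/134217728
(3,2): OLD=281266246425/2147483648 → NEW=255, ERR=-266342083815/2147483648
(3,3): OLD=872766987567/34359738368 → NEW=0, ERR=872766987567/34359738368
(4,0): OLD=238142870533/2147483648 → NEW=0, ERR=238142870533/2147483648
(4,1): OLD=2750989682511/17179869184 → NEW=255, ERR=-1629876959409/17179869184
(4,2): OLD=30021951511727/549755813888 → NEW=0, ERR=30021951511727/549755813888
(4,3): OLD=1443244469239929/8796093022208 → NEW=255, ERR=-799759251423111/8796093022208
(5,0): OLD=51365328123573/274877906944 → NEW=255, ERR=-18728538147147/274877906944
(5,1): OLD=1061813744446035/8796093022208 → NEW=0, ERR=1061813744446035/8796093022208
(5,2): OLD=940744941559795/4398046511104 → NEW=255, ERR=-180756918771725/4398046511104
(5,3): OLD=16328218752765079/140737488355328 → NEW=0, ERR=16328218752765079/140737488355328
(6,0): OLD=28477110289215513/140737488355328 → NEW=255, ERR=-7410949241393127/140737488355328
(6,1): OLD=451983142242185151/2251799813685248 → NEW=255, ERR=-122225810247553089/2251799813685248
(6,2): OLD=7087135026791070601/36028797018963968 → NEW=255, ERR=-2100208213044741239/36028797018963968
(6,3): OLD=121162973798939685823/576460752303423488 → NEW=255, ERR=-25834518038433303617/576460752303423488
Row 0: ....
Row 1: ....
Row 2: .#.#
Row 3: #.#.
Row 4: .#.#
Row 5: #.#.
Row 6: ####

Answer: ....
....
.#.#
#.#.
.#.#
#.#.
####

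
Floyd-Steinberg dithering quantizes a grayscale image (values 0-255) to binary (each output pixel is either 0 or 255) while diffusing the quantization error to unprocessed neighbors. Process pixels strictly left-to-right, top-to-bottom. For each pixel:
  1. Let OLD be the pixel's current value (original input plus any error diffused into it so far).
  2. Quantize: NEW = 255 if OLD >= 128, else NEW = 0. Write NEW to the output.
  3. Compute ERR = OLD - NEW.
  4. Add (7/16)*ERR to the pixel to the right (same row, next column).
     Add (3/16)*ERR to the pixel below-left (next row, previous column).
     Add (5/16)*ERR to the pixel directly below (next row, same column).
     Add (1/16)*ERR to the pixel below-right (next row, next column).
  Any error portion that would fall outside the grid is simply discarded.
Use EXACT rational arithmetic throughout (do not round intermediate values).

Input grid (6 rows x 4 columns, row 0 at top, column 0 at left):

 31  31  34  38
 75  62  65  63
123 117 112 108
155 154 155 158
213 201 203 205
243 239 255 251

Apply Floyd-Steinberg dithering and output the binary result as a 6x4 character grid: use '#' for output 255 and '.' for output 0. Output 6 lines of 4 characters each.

Answer: ....
.#..
#.#.
.#.#
####
####

Derivation:
(0,0): OLD=31 → NEW=0, ERR=31
(0,1): OLD=713/16 → NEW=0, ERR=713/16
(0,2): OLD=13695/256 → NEW=0, ERR=13695/256
(0,3): OLD=251513/4096 → NEW=0, ERR=251513/4096
(1,0): OLD=23819/256 → NEW=0, ERR=23819/256
(1,1): OLD=263373/2048 → NEW=255, ERR=-258867/2048
(1,2): OLD=2668369/65536 → NEW=0, ERR=2668369/65536
(1,3): OLD=108365831/1048576 → NEW=0, ERR=108365831/1048576
(2,0): OLD=4206623/32768 → NEW=255, ERR=-4149217/32768
(2,1): OLD=37278405/1048576 → NEW=0, ERR=37278405/1048576
(2,2): OLD=318253017/2097152 → NEW=255, ERR=-216520743/2097152
(2,3): OLD=3277279573/33554432 → NEW=0, ERR=3277279573/33554432
(3,0): OLD=2048428975/16777216 → NEW=0, ERR=2048428975/16777216
(3,1): OLD=51339438513/268435456 → NEW=255, ERR=-17111602767/268435456
(3,2): OLD=495563417423/4294967296 → NEW=0, ERR=495563417423/4294967296
(3,3): OLD=15980645691305/68719476736 → NEW=255, ERR=-1542820876375/68719476736
(4,0): OLD=1027367543747/4294967296 → NEW=255, ERR=-67849116733/4294967296
(4,1): OLD=6989915427657/34359738368 → NEW=255, ERR=-1771817856183/34359738368
(4,2): OLD=229031450908329/1099511627776 → NEW=255, ERR=-51344014174551/1099511627776
(4,3): OLD=3250428604633711/17592186044416 → NEW=255, ERR=-1235578836692369/17592186044416
(5,0): OLD=125561244536915/549755813888 → NEW=255, ERR=-14626488004525/549755813888
(5,1): OLD=3544869359155493/17592186044416 → NEW=255, ERR=-941138082170587/17592186044416
(5,2): OLD=1764585128113009/8796093022208 → NEW=255, ERR=-478418592550031/8796093022208
(5,3): OLD=56952960448419561/281474976710656 → NEW=255, ERR=-14823158612797719/281474976710656
Row 0: ....
Row 1: .#..
Row 2: #.#.
Row 3: .#.#
Row 4: ####
Row 5: ####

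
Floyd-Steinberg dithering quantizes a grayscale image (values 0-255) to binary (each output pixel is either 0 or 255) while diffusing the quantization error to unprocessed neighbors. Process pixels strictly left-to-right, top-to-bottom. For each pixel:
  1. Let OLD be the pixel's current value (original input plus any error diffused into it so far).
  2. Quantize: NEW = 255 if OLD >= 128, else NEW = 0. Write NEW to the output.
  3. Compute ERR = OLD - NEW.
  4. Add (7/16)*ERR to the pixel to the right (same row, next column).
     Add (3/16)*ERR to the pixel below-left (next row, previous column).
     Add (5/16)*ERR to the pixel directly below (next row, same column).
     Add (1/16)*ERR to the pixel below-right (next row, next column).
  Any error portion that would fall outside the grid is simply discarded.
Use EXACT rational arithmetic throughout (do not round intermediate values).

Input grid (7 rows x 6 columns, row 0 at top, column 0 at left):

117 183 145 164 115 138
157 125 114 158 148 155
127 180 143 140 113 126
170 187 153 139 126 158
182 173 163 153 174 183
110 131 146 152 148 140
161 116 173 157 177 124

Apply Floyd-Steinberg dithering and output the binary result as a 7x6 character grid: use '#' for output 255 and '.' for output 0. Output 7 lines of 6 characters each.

(0,0): OLD=117 → NEW=0, ERR=117
(0,1): OLD=3747/16 → NEW=255, ERR=-333/16
(0,2): OLD=34789/256 → NEW=255, ERR=-30491/256
(0,3): OLD=458307/4096 → NEW=0, ERR=458307/4096
(0,4): OLD=10744789/65536 → NEW=255, ERR=-5966891/65536
(0,5): OLD=102935251/1048576 → NEW=0, ERR=102935251/1048576
(1,0): OLD=48553/256 → NEW=255, ERR=-16727/256
(1,1): OLD=153375/2048 → NEW=0, ERR=153375/2048
(1,2): OLD=8468747/65536 → NEW=255, ERR=-8242933/65536
(1,3): OLD=29733167/262144 → NEW=0, ERR=29733167/262144
(1,4): OLD=3264337709/16777216 → NEW=255, ERR=-1013852371/16777216
(1,5): OLD=41217825067/268435456 → NEW=255, ERR=-27233216213/268435456
(2,0): OLD=3952581/32768 → NEW=0, ERR=3952581/32768
(2,1): OLD=239608903/1048576 → NEW=255, ERR=-27777977/1048576
(2,2): OLD=1980587413/16777216 → NEW=0, ERR=1980587413/16777216
(2,3): OLD=27903970605/134217728 → NEW=255, ERR=-6321550035/134217728
(2,4): OLD=264468528647/4294967296 → NEW=0, ERR=264468528647/4294967296
(2,5): OLD=8071730265249/68719476736 → NEW=0, ERR=8071730265249/68719476736
(3,0): OLD=3401205749/16777216 → NEW=255, ERR=-876984331/16777216
(3,1): OLD=24900892753/134217728 → NEW=255, ERR=-9324627887/134217728
(3,2): OLD=159997934147/1073741824 → NEW=255, ERR=-113806230973/1073741824
(3,3): OLD=6654420757129/68719476736 → NEW=0, ERR=6654420757129/68719476736
(3,4): OLD=113627724934633/549755813888 → NEW=255, ERR=-26560007606807/549755813888
(3,5): OLD=1560583826537991/8796093022208 → NEW=255, ERR=-682419894125049/8796093022208
(4,0): OLD=327788767035/2147483648 → NEW=255, ERR=-219819563205/2147483648
(4,1): OLD=2864436184063/34359738368 → NEW=0, ERR=2864436184063/34359738368
(4,2): OLD=198093560786253/1099511627776 → NEW=255, ERR=-82281904296627/1099511627776
(4,3): OLD=2372087169132385/17592186044416 → NEW=255, ERR=-2113920272193695/17592186044416
(4,4): OLD=27538615174283889/281474976710656 → NEW=0, ERR=27538615174283889/281474976710656
(4,5): OLD=894143131074094967/4503599627370496 → NEW=255, ERR=-254274773905381513/4503599627370496
(5,0): OLD=51480883023469/549755813888 → NEW=0, ERR=51480883023469/549755813888
(5,1): OLD=3124225194346301/17592186044416 → NEW=255, ERR=-1361782246979779/17592186044416
(5,2): OLD=10052574518413167/140737488355328 → NEW=0, ERR=10052574518413167/140737488355328
(5,3): OLD=717721242865519285/4503599627370496 → NEW=255, ERR=-430696662113957195/4503599627370496
(5,4): OLD=1068593573170076853/9007199254740992 → NEW=0, ERR=1068593573170076853/9007199254740992
(5,5): OLD=25994769289333629369/144115188075855872 → NEW=255, ERR=-10754603670009617991/144115188075855872
(6,0): OLD=49469065793231319/281474976710656 → NEW=255, ERR=-22307053267985961/281474976710656
(6,1): OLD=343999263359188619/4503599627370496 → NEW=0, ERR=343999263359188619/4503599627370496
(6,2): OLD=3710416073363316243/18014398509481984 → NEW=255, ERR=-883255546554589677/18014398509481984
(6,3): OLD=38153737965034818663/288230376151711744 → NEW=255, ERR=-35345007953651676057/288230376151711744
(6,4): OLD=647736132897947254663/4611686018427387904 → NEW=255, ERR=-528243801801036660857/4611686018427387904
(6,5): OLD=4278261770214221445713/73786976294838206464 → NEW=0, ERR=4278261770214221445713/73786976294838206464
Row 0: .##.#.
Row 1: #.#.##
Row 2: .#.#..
Row 3: ###.##
Row 4: #.##.#
Row 5: .#.#.#
Row 6: #.###.

Answer: .##.#.
#.#.##
.#.#..
###.##
#.##.#
.#.#.#
#.###.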